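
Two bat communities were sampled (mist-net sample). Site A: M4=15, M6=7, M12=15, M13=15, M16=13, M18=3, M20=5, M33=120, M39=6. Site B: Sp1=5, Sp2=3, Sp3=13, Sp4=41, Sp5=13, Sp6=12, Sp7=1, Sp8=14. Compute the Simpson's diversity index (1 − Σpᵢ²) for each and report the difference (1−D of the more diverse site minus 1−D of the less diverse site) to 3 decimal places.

0.158

Site A: N=199, proportions 0.07538, 0.03518, 0.07538, 0.07538, 0.06533, 0.01508, 0.02513, 0.60302, 0.03015, giving 1−D = 0.61206 (working shown to 5 dp, full precision carried).
Site B: N=102, proportions 0.04902, 0.02941, 0.12745, 0.40196, 0.12745, 0.11765, 0.0098, 0.13725, giving 1−D = 0.76990.
Difference = |0.61206 − 0.76990| = 0.15784, i.e. 0.158 to 3 decimal places.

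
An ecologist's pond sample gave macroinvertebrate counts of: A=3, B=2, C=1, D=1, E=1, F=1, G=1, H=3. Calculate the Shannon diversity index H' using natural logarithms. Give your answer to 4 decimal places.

1.9513

Total N = 3+2+1+1+1+1+1+3 = 13, so the proportions are 0.230769, 0.153846, 0.076923, 0.076923, 0.076923, 0.076923, 0.076923, 0.230769 (working shown to 6 dp, full precision carried).
Each pᵢ ln pᵢ term: 0.230769×(-1.466337)=-0.338385, 0.153846×(-1.871802)=-0.287970, 0.076923×(-2.564949)=-0.197304, 0.076923×(-2.564949)=-0.197304, 0.076923×(-2.564949)=-0.197304, 0.076923×(-2.564949)=-0.197304, 0.076923×(-2.564949)=-0.197304, 0.230769×(-1.466337)=-0.338385.
Sum = -1.951260, so H' = 1.9513.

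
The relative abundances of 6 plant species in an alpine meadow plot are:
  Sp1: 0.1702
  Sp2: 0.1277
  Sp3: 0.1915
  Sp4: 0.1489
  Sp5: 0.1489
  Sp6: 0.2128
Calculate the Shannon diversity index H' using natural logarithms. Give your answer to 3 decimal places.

Each pᵢ ln pᵢ term (working shown to 5 dp, full precision carried): 0.1702×(-1.77078)=-0.30139, 0.1277×(-2.05807)=-0.26282, 0.1915×(-1.65287)=-0.31652, 0.1489×(-1.90448)=-0.28358, 0.1489×(-1.90448)=-0.28358, 0.2128×(-1.54740)=-0.32929.
Sum = -1.77717, so H' = 1.777.

1.777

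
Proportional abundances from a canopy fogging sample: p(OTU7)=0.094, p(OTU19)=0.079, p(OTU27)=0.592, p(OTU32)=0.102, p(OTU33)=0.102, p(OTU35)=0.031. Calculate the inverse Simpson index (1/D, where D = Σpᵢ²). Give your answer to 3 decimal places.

2.582

D = 0.094² + 0.079² + 0.592² + 0.102² + 0.102² + 0.031² = 0.008836 + 0.006241 + 0.350464 + 0.010404 + 0.010404 + 0.000961 = 0.387310 (working shown to 6 dp, full precision carried).
So 1/D = 2.58191, i.e. 2.582 to 3 decimal places.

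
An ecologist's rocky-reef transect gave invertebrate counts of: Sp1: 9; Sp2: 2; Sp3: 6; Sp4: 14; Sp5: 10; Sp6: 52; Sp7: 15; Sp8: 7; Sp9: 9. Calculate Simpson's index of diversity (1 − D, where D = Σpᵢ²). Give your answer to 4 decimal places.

Total N = 9+2+6+14+10+52+15+7+9 = 124, so the proportions are 0.072581, 0.016129, 0.048387, 0.112903, 0.080645, 0.419355, 0.120968, 0.056452, 0.072581 (working shown to 6 dp, full precision carried).
D = 0.072581² + 0.016129² + 0.048387² + 0.112903² + 0.080645² + 0.419355² + 0.120968² + 0.056452² + 0.072581² = 0.005268 + 0.000260 + 0.002341 + 0.012747 + 0.006504 + 0.175858 + 0.014633 + 0.003187 + 0.005268 = 0.226067.
So 1 − D = 0.773933, i.e. 0.7739 to 4 decimal places.

0.7739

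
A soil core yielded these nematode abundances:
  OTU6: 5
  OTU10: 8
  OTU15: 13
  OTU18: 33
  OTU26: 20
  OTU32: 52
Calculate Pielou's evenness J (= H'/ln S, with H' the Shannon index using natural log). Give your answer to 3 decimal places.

Total N = 5+8+13+33+20+52 = 131, so the proportions are 0.03817, 0.06107, 0.09924, 0.25191, 0.15267, 0.39695 (working shown to 5 dp, full precision carried).
H' = −Σ pᵢ ln pᵢ = −((-0.12465) + (-0.17073) + (-0.22926) + (-0.34730) + (-0.28694) + (-0.36676)) = 1.52565.
With S = 6 species, ln S = 1.79176, so J = 1.52565/1.79176 = 0.85148, i.e. 0.851 to 3 decimal places.

0.851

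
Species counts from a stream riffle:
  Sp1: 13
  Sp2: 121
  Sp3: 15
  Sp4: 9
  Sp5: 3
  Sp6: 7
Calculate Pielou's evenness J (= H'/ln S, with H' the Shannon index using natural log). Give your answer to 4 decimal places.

Total N = 13+121+15+9+3+7 = 168, so the proportions are 0.077381, 0.720238, 0.089286, 0.053571, 0.017857, 0.041667 (working shown to 6 dp, full precision carried).
H' = −Σ pᵢ ln pᵢ = −((-0.198019) + (-0.236363) + (-0.215707) + (-0.156790) + (-0.071881) + (-0.132419)) = 1.011178.
With S = 6 species, ln S = 1.791759, so J = 1.011178/1.791759 = 0.564349, i.e. 0.5643 to 4 decimal places.

0.5643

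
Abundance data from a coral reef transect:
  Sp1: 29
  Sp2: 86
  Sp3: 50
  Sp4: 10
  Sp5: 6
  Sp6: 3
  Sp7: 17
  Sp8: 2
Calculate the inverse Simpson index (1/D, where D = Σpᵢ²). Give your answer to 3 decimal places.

Total N = 29+86+50+10+6+3+17+2 = 203, so the proportions are 0.1428571, 0.4236453, 0.2463054, 0.0492611, 0.0295567, 0.0147783, 0.0837438, 0.0098522 (working shown to 7 dp, full precision carried).
D = 0.1428571² + 0.4236453² + 0.2463054² + 0.0492611² + 0.0295567² + 0.0147783² + 0.0837438² + 0.0098522² = 0.0204082 + 0.1794754 + 0.0606664 + 0.0024267 + 0.0008736 + 0.0002184 + 0.0070130 + 0.0000971 = 0.2711786.
So 1/D = 3.68761, i.e. 3.688 to 3 decimal places.

3.688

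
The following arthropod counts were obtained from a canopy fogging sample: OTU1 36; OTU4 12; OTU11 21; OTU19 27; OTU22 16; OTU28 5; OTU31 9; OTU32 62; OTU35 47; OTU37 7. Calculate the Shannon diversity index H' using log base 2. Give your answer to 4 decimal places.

2.9446

Total N = 36+12+21+27+16+5+9+62+47+7 = 242, so the proportions are 0.14876, 0.049587, 0.086777, 0.11157, 0.066116, 0.020661, 0.03719, 0.256198, 0.194215, 0.028926 (working shown to 6 dp, full precision carried).
Each pᵢ log₂ pᵢ term: 0.14876×(-2.748938)=-0.408933, 0.049587×(-4.333901)=-0.214904, 0.086777×(-3.526546)=-0.306023, 0.11157×(-3.163976)=-0.353006, 0.066116×(-3.918863)=-0.259098, 0.020661×(-5.596935)=-0.115639, 0.03719×(-4.748938)=-0.176613, 0.256198×(-1.964667)=-0.503344, 0.194215×(-2.364274)=-0.459177, 0.028926×(-5.111508)=-0.147854.
Sum = -2.944591, so H' = 2.9446.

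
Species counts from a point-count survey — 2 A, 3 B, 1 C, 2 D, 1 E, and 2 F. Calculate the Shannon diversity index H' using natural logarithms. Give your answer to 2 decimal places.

1.72

Total N = 2+3+1+2+1+2 = 11, so the proportions are 0.1818, 0.2727, 0.0909, 0.1818, 0.0909, 0.1818 (working shown to 4 dp, full precision carried).
Each pᵢ ln pᵢ term: 0.1818×(-1.7047)=-0.3100, 0.2727×(-1.2993)=-0.3543, 0.0909×(-2.3979)=-0.2180, 0.1818×(-1.7047)=-0.3100, 0.0909×(-2.3979)=-0.2180, 0.1818×(-1.7047)=-0.3100.
Sum = -1.7202, so H' = 1.72.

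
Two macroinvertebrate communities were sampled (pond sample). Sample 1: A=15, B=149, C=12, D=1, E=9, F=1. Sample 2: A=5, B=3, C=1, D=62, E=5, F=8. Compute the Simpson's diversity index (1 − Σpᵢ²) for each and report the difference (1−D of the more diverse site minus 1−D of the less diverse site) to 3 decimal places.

0.085

Sample 1: N=187, proportions 0.08021, 0.79679, 0.06417, 0.00535, 0.04813, 0.00535, giving 1−D = 0.35220 (working shown to 5 dp, full precision carried).
Sample 2: N=84, proportions 0.05952, 0.03571, 0.0119, 0.7381, 0.05952, 0.09524, giving 1−D = 0.43764.
Difference = |0.35220 − 0.43764| = 0.08544, i.e. 0.085 to 3 decimal places.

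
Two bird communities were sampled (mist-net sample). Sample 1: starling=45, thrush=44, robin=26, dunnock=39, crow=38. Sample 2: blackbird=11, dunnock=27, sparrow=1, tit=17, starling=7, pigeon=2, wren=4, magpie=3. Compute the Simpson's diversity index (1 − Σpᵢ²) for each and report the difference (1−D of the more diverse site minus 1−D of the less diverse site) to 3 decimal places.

Sample 1: N=192, proportions 0.234375, 0.2291667, 0.1354167, 0.203125, 0.1979167, giving 1−D = 0.7937826 (working shown to 7 dp, full precision carried).
Sample 2: N=72, proportions 0.1527778, 0.375, 0.0138889, 0.2361111, 0.0972222, 0.0277778, 0.0555556, 0.0416667, giving 1−D = 0.7650463.
Difference = |0.7937826 − 0.7650463| = 0.0287363, i.e. 0.029 to 3 decimal places.

0.029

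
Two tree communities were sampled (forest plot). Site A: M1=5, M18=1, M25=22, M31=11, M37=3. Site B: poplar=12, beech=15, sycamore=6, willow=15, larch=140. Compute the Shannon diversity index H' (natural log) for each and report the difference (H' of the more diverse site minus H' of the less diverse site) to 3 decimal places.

0.312

Site A: N=42, proportions 0.119048, 0.02381, 0.52381, 0.261905, 0.071429, giving H' = 1.220460 (working shown to 6 dp, full precision carried).
Site B: N=188, proportions 0.06383, 0.079787, 0.031915, 0.079787, 0.744681, giving H' = 0.908565.
Difference = |1.220460 − 0.908565| = 0.311895, i.e. 0.312 to 3 decimal places.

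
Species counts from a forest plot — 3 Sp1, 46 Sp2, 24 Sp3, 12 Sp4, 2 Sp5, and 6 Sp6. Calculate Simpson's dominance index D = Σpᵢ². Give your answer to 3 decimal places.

0.334

Total N = 3+46+24+12+2+6 = 93, so the proportions are 0.03226, 0.49462, 0.25806, 0.12903, 0.02151, 0.06452 (working shown to 5 dp, full precision carried).
D = 0.03226² + 0.49462² + 0.25806² + 0.12903² + 0.02151² + 0.06452² = 0.00104 + 0.24465 + 0.06660 + 0.01665 + 0.00046 + 0.00416 = 0.33356.
To 3 decimal places, D = 0.334.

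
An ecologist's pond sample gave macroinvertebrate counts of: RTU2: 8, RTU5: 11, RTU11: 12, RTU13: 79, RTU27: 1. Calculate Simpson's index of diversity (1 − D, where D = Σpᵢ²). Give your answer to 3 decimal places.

Total N = 8+11+12+79+1 = 111, so the proportions are 0.07207, 0.0991, 0.10811, 0.71171, 0.00901 (working shown to 5 dp, full precision carried).
D = 0.07207² + 0.0991² + 0.10811² + 0.71171² + 0.00901² = 0.00519 + 0.00982 + 0.01169 + 0.50653 + 0.00008 = 0.53332.
So 1 − D = 0.46668, i.e. 0.467 to 3 decimal places.

0.467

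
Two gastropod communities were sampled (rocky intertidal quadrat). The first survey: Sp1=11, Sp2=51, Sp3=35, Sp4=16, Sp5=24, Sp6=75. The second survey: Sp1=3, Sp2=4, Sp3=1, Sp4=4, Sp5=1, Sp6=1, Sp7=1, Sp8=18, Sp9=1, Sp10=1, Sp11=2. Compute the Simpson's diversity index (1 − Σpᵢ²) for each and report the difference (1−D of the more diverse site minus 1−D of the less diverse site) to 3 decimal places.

The first survey: N=212, proportions 0.05189, 0.24057, 0.16509, 0.07547, 0.11321, 0.35377, giving 1−D = 0.76851 (working shown to 5 dp, full precision carried).
The second survey: N=37, proportions 0.08108, 0.10811, 0.02703, 0.10811, 0.02703, 0.02703, 0.02703, 0.48649, 0.02703, 0.02703, 0.05405, giving 1−D = 0.72608.
Difference = |0.76851 − 0.72608| = 0.04243, i.e. 0.042 to 3 decimal places.

0.042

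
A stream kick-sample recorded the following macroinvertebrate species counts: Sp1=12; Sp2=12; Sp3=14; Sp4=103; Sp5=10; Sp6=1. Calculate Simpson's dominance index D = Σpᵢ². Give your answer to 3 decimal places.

0.485

Total N = 12+12+14+103+10+1 = 152, so the proportions are 0.078947, 0.078947, 0.092105, 0.677632, 0.065789, 0.006579 (working shown to 6 dp, full precision carried).
D = 0.078947² + 0.078947² + 0.092105² + 0.677632² + 0.065789² + 0.006579² = 0.006233 + 0.006233 + 0.008483 + 0.459185 + 0.004328 + 0.000043 = 0.484505.
To 3 decimal places, D = 0.485.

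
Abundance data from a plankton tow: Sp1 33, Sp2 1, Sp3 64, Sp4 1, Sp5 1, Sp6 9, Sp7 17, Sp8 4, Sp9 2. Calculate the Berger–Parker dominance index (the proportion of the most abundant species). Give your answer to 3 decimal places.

0.485

Total N = 33+1+64+1+1+9+17+4+2 = 132, so the proportions are 0.25, 0.00758, 0.48485, 0.00758, 0.00758, 0.06818, 0.12879, 0.0303, 0.01515 (working shown to 5 dp, full precision carried).
The largest proportion is 0.48485, i.e. d = 0.485 to 3 decimal places.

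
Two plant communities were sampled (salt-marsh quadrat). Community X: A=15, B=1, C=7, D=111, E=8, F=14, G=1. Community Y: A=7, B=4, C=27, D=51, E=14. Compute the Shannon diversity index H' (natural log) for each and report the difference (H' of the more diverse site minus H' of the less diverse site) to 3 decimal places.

0.239

Community X: N=157, proportions 0.09554, 0.00637, 0.04459, 0.70701, 0.05096, 0.08917, 0.00637, giving H' = 1.03980 (working shown to 5 dp, full precision carried).
Community Y: N=103, proportions 0.06796, 0.03883, 0.26214, 0.49515, 0.13592, giving H' = 1.27916.
Difference = |1.03980 − 1.27916| = 0.23936, i.e. 0.239 to 3 decimal places.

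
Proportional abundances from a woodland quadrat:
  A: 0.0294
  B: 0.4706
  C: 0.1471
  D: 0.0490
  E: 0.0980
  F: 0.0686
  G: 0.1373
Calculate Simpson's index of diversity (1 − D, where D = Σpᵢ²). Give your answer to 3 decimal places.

0.720

D = 0.0294² + 0.4706² + 0.1471² + 0.049² + 0.098² + 0.0686² + 0.1373² = 0.00086 + 0.22146 + 0.02164 + 0.00240 + 0.00960 + 0.00471 + 0.01885 = 0.27953 (working shown to 5 dp, full precision carried).
So 1 − D = 0.72047, i.e. 0.720 to 3 decimal places.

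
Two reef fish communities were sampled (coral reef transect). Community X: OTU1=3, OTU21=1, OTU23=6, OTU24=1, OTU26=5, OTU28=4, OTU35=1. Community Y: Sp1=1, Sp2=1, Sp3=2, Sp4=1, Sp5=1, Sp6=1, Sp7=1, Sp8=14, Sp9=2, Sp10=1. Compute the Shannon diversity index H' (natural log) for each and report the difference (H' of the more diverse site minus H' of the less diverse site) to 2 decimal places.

0.10

Community X: N=21, proportions 0.1429, 0.0476, 0.2857, 0.0476, 0.2381, 0.1905, 0.0476, giving H' = 1.7284 (working shown to 4 dp, full precision carried).
Community Y: N=25, proportions 0.04, 0.04, 0.08, 0.04, 0.04, 0.04, 0.04, 0.56, 0.08, 0.04, giving H' = 1.6301.
Difference = |1.7284 − 1.6301| = 0.0983, i.e. 0.10 to 2 decimal places.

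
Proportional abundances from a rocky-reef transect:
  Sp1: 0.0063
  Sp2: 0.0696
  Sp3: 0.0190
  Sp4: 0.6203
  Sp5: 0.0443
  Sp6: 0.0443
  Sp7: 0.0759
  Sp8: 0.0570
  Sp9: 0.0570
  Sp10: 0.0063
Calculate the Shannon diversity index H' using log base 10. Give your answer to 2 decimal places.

0.62

Each pᵢ log₁₀ pᵢ term (working shown to 4 dp, full precision carried): 0.0063×(-2.2007)=-0.0139, 0.0696×(-1.1574)=-0.0806, 0.019×(-1.7212)=-0.0327, 0.6203×(-0.2074)=-0.1286, 0.0443×(-1.3536)=-0.0600, 0.0443×(-1.3536)=-0.0600, 0.0759×(-1.1198)=-0.0850, 0.057×(-1.2441)=-0.0709, 0.057×(-1.2441)=-0.0709, 0.0063×(-2.2007)=-0.0139.
Sum = -0.6164, so H' = 0.62.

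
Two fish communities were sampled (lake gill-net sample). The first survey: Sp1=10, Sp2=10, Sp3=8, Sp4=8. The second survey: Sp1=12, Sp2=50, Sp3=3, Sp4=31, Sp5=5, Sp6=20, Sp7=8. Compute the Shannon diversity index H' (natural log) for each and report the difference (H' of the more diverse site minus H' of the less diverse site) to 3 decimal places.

The first survey: N=36, proportions 0.27778, 0.27778, 0.22222, 0.22222, giving H' = 1.38011 (working shown to 5 dp, full precision carried).
The second survey: N=129, proportions 0.09302, 0.3876, 0.02326, 0.24031, 0.03876, 0.15504, 0.06202, giving H' = 1.60581.
Difference = |1.38011 − 1.60581| = 0.22570, i.e. 0.226 to 3 decimal places.

0.226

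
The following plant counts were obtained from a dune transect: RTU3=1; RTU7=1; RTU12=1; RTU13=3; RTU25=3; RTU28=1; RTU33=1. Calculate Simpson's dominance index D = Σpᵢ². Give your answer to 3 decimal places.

Total N = 1+1+1+3+3+1+1 = 11, so the proportions are 0.09091, 0.09091, 0.09091, 0.27273, 0.27273, 0.09091, 0.09091 (working shown to 5 dp, full precision carried).
D = 0.09091² + 0.09091² + 0.09091² + 0.27273² + 0.27273² + 0.09091² + 0.09091² = 0.00826 + 0.00826 + 0.00826 + 0.07438 + 0.07438 + 0.00826 + 0.00826 = 0.19008.
To 3 decimal places, D = 0.190.

0.190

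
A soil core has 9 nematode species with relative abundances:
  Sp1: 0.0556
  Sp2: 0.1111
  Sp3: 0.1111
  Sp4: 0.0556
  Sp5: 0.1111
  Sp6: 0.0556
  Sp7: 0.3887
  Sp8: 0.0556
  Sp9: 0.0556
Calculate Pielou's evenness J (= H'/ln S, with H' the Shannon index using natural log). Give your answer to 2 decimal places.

H' = −Σ pᵢ ln pᵢ = −((-0.1607) + (-0.2441) + (-0.2441) + (-0.1607) + (-0.2441) + (-0.1607) + (-0.3673) + (-0.1607) + (-0.1607)) = 1.9030 (working shown to 4 dp, full precision carried).
With S = 9 species, ln S = 2.1972, so J = 1.9030/2.1972 = 0.8661, i.e. 0.87 to 2 decimal places.

0.87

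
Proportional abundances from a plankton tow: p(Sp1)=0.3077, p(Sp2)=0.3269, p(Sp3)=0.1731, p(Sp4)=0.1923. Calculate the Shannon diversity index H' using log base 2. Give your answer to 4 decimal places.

1.9459

Each pᵢ log₂ pᵢ term (working shown to 6 dp, full precision carried): 0.3077×(-1.700404)=-0.523214, 0.3269×(-1.613079)=-0.527315, 0.1731×(-2.530322)=-0.437999, 0.1923×(-2.378569)=-0.457399.
Sum = -1.945927, so H' = 1.9459.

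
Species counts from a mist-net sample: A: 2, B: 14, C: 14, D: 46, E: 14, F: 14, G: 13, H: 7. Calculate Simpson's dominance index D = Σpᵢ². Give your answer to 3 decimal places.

Total N = 2+14+14+46+14+14+13+7 = 124, so the proportions are 0.01613, 0.1129, 0.1129, 0.37097, 0.1129, 0.1129, 0.10484, 0.05645 (working shown to 5 dp, full precision carried).
D = 0.01613² + 0.1129² + 0.1129² + 0.37097² + 0.1129² + 0.1129² + 0.10484² + 0.05645² = 0.00026 + 0.01275 + 0.01275 + 0.13762 + 0.01275 + 0.01275 + 0.01099 + 0.00319 = 0.20304.
To 3 decimal places, D = 0.203.

0.203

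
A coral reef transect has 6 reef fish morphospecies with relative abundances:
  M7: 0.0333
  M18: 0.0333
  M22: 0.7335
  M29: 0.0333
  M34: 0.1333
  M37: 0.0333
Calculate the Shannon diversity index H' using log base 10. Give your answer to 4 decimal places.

0.4122

Each pᵢ log₁₀ pᵢ term (working shown to 6 dp, full precision carried): 0.0333×(-1.477556)=-0.049203, 0.0333×(-1.477556)=-0.049203, 0.7335×(-0.134600)=-0.098729, 0.0333×(-1.477556)=-0.049203, 0.1333×(-0.875170)=-0.116660, 0.0333×(-1.477556)=-0.049203.
Sum = -0.412200, so H' = 0.4122.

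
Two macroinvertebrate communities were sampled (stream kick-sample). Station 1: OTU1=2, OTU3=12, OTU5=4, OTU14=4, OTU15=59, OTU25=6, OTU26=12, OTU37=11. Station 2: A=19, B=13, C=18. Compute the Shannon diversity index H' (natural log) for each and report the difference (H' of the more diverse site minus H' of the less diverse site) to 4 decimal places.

Station 1: N=110, proportions 0.01818182, 0.10909091, 0.03636364, 0.03636364, 0.53636364, 0.05454545, 0.10909091, 0.1, giving H' = 1.52033016 (working shown to 8 dp, full precision carried).
Station 2: N=50, proportions 0.38, 0.26, 0.36, giving H' = 1.08571553.
Difference = |1.52033016 − 1.08571553| = 0.43461463, i.e. 0.4346 to 4 decimal places.

0.4346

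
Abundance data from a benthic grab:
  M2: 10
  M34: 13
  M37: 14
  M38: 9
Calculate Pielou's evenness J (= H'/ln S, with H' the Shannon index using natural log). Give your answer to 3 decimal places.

0.988

Total N = 10+13+14+9 = 46, so the proportions are 0.21739, 0.28261, 0.30435, 0.19565 (working shown to 5 dp, full precision carried).
H' = −Σ pᵢ ln pᵢ = −((-0.33175) + (-0.35713) + (-0.36205) + (-0.31919)) = 1.37012.
With S = 4 species, ln S = 1.38629, so J = 1.37012/1.38629 = 0.98833, i.e. 0.988 to 3 decimal places.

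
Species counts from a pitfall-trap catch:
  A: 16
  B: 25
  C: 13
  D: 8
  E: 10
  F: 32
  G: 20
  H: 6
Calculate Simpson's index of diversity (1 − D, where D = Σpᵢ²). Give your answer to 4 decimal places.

Total N = 16+25+13+8+10+32+20+6 = 130, so the proportions are 0.123077, 0.192308, 0.1, 0.061538, 0.076923, 0.246154, 0.153846, 0.046154 (working shown to 6 dp, full precision carried).
D = 0.123077² + 0.192308² + 0.1² + 0.061538² + 0.076923² + 0.246154² + 0.153846² + 0.046154² = 0.015148 + 0.036982 + 0.010000 + 0.003787 + 0.005917 + 0.060592 + 0.023669 + 0.002130 = 0.158225.
So 1 − D = 0.841775, i.e. 0.8418 to 4 decimal places.

0.8418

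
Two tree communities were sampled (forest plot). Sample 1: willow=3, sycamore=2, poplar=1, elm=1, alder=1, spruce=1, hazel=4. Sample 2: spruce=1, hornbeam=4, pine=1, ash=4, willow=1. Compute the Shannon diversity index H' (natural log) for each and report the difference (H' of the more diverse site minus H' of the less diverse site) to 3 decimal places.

0.389

Sample 1: N=13, proportions 0.23077, 0.15385, 0.07692, 0.07692, 0.07692, 0.07692, 0.30769, giving H' = 1.77823 (working shown to 5 dp, full precision carried).
Sample 2: N=11, proportions 0.09091, 0.36364, 0.09091, 0.36364, 0.09091, giving H' = 1.38968.
Difference = |1.77823 − 1.38968| = 0.38855, i.e. 0.389 to 3 decimal places.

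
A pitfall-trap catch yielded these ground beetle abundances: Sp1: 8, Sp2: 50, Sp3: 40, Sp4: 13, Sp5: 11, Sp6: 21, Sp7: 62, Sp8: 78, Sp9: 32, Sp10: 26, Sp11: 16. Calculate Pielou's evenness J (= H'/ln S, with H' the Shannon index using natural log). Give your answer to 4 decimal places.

0.9103

Total N = 8+50+40+13+11+21+62+78+32+26+16 = 357, so the proportions are 0.022409, 0.140056, 0.112045, 0.036415, 0.030812, 0.058824, 0.173669, 0.218487, 0.089636, 0.072829, 0.044818 (working shown to 6 dp, full precision carried).
H' = −Σ pᵢ ln pᵢ = −((-0.085116) + (-0.275310) + (-0.245250) + (-0.120634) + (-0.107222) + (-0.166660) + (-0.304026) + (-0.332325) + (-0.216202) + (-0.190786) + (-0.139166)) = 2.182696.
With S = 11 species, ln S = 2.397895, so J = 2.182696/2.397895 = 0.910255, i.e. 0.9103 to 4 decimal places.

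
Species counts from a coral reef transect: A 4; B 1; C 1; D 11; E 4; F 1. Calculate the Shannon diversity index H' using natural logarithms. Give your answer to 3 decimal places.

Total N = 4+1+1+11+4+1 = 22, so the proportions are 0.18182, 0.04545, 0.04545, 0.5, 0.18182, 0.04545 (working shown to 5 dp, full precision carried).
Each pᵢ ln pᵢ term: 0.18182×(-1.70475)=-0.30995, 0.04545×(-3.09104)=-0.14050, 0.04545×(-3.09104)=-0.14050, 0.5×(-0.69315)=-0.34657, 0.18182×(-1.70475)=-0.30995, 0.04545×(-3.09104)=-0.14050.
Sum = -1.38799, so H' = 1.388.

1.388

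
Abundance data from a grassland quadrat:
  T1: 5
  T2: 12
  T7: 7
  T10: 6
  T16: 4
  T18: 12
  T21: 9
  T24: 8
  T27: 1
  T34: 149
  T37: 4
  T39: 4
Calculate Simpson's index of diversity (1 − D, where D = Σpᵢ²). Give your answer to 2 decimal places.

0.53

Total N = 5+12+7+6+4+12+9+8+1+149+4+4 = 221, so the proportions are 0.0226, 0.0543, 0.0317, 0.0271, 0.0181, 0.0543, 0.0407, 0.0362, 0.0045, 0.6742, 0.0181, 0.0181 (working shown to 4 dp, full precision carried).
D = 0.0226² + 0.0543² + 0.0317² + 0.0271² + 0.0181² + 0.0543² + 0.0407² + 0.0362² + 0.0045² + 0.6742² + 0.0181² + 0.0181² = 0.0005 + 0.0029 + 0.0010 + 0.0007 + 0.0003 + 0.0029 + 0.0017 + 0.0013 + 0.0000 + 0.4546 + 0.0003 + 0.0003 = 0.4667.
So 1 − D = 0.5333, i.e. 0.53 to 2 decimal places.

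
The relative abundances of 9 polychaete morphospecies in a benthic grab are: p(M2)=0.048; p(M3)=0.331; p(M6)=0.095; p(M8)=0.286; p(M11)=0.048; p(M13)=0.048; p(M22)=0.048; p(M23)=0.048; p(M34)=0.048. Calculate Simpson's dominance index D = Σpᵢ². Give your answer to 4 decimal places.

0.2142

D = 0.048² + 0.331² + 0.095² + 0.286² + 0.048² + 0.048² + 0.048² + 0.048² + 0.048² = 0.002304 + 0.109561 + 0.009025 + 0.081796 + 0.002304 + 0.002304 + 0.002304 + 0.002304 + 0.002304 = 0.214206 (working shown to 6 dp, full precision carried).
To 4 decimal places, D = 0.2142.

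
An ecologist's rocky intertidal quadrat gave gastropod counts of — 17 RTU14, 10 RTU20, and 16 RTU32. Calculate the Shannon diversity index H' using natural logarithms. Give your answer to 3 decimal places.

Total N = 17+10+16 = 43, so the proportions are 0.39535, 0.23256, 0.37209 (working shown to 5 dp, full precision carried).
Each pᵢ ln pᵢ term: 0.39535×(-0.92799)=-0.36688, 0.23256×(-1.45862)=-0.33921, 0.37209×(-0.98861)=-0.36786.
Sum = -1.07395, so H' = 1.074.

1.074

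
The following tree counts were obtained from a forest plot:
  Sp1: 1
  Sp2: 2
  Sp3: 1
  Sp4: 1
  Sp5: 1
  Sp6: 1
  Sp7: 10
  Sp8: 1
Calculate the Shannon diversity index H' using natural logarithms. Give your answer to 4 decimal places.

1.5341

Total N = 1+2+1+1+1+1+10+1 = 18, so the proportions are 0.055556, 0.111111, 0.055556, 0.055556, 0.055556, 0.055556, 0.555556, 0.055556 (working shown to 6 dp, full precision carried).
Each pᵢ ln pᵢ term: 0.055556×(-2.890372)=-0.160576, 0.111111×(-2.197225)=-0.244136, 0.055556×(-2.890372)=-0.160576, 0.055556×(-2.890372)=-0.160576, 0.055556×(-2.890372)=-0.160576, 0.055556×(-2.890372)=-0.160576, 0.555556×(-0.587787)=-0.326548, 0.055556×(-2.890372)=-0.160576.
Sum = -1.534141, so H' = 1.5341.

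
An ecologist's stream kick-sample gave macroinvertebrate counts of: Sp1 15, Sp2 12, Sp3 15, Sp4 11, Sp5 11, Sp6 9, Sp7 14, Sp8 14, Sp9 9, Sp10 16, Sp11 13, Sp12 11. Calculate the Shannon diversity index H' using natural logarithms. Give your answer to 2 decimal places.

Total N = 15+12+15+11+11+9+14+14+9+16+13+11 = 150, so the proportions are 0.1, 0.08, 0.1, 0.0733, 0.0733, 0.06, 0.0933, 0.0933, 0.06, 0.1067, 0.0867, 0.0733 (working shown to 4 dp, full precision carried).
Each pᵢ ln pᵢ term: 0.1×(-2.3026)=-0.2303, 0.08×(-2.5257)=-0.2021, 0.1×(-2.3026)=-0.2303, 0.0733×(-2.6127)=-0.1916, 0.0733×(-2.6127)=-0.1916, 0.06×(-2.8134)=-0.1688, 0.0933×(-2.3716)=-0.2213, 0.0933×(-2.3716)=-0.2213, 0.06×(-2.8134)=-0.1688, 0.1067×(-2.2380)=-0.2387, 0.0867×(-2.4457)=-0.2120, 0.0733×(-2.6127)=-0.1916.
Sum = -2.4684, so H' = 2.47.

2.47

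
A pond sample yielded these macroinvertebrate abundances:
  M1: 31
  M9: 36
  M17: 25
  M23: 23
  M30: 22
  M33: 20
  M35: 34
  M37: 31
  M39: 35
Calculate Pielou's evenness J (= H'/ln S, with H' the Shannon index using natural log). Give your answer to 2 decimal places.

Total N = 31+36+25+23+22+20+34+31+35 = 257, so the proportions are 0.1206, 0.1401, 0.0973, 0.0895, 0.0856, 0.0778, 0.1323, 0.1206, 0.1362 (working shown to 4 dp, full precision carried).
H' = −Σ pᵢ ln pᵢ = −((-0.2551) + (-0.2753) + (-0.2267) + (-0.2160) + (-0.2104) + (-0.1987) + (-0.2676) + (-0.2551) + (-0.2715)) = 2.1765.
With S = 9 species, ln S = 2.1972, so J = 2.1765/2.1972 = 0.9906, i.e. 0.99 to 2 decimal places.

0.99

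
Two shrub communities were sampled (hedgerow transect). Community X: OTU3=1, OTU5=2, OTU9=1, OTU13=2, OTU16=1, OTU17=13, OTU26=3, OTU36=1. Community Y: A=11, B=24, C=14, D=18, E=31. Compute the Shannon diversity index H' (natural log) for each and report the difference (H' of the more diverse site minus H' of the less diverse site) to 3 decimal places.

0.008

Community X: N=24, proportions 0.041667, 0.083333, 0.041667, 0.083333, 0.041667, 0.541667, 0.125, 0.041667, giving H' = 1.535855 (working shown to 6 dp, full precision carried).
Community Y: N=98, proportions 0.112245, 0.244898, 0.142857, 0.183673, 0.316327, giving H' = 1.543363.
Difference = |1.535855 − 1.543363| = 0.007508, i.e. 0.008 to 3 decimal places.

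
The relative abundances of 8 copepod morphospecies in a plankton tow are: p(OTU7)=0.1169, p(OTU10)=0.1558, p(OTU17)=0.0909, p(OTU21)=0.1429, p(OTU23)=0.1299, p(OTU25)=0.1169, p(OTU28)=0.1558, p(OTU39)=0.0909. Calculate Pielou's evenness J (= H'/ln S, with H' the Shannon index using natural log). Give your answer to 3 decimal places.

0.991

H' = −Σ pᵢ ln pᵢ = −((-0.25092) + (-0.28966) + (-0.21798) + (-0.27803) + (-0.26512) + (-0.25092) + (-0.28966) + (-0.21798)) = 2.06027 (working shown to 5 dp, full precision carried).
With S = 8 species, ln S = 2.07944, so J = 2.06027/2.07944 = 0.99078, i.e. 0.991 to 3 decimal places.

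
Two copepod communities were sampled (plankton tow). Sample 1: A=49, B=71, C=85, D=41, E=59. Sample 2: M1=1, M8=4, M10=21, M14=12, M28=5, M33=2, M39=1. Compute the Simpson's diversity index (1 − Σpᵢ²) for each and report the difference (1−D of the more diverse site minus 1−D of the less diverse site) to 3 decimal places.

0.086

Sample 1: N=305, proportions 0.16066, 0.23279, 0.27869, 0.13443, 0.19344, giving 1−D = 0.78684 (working shown to 5 dp, full precision carried).
Sample 2: N=46, proportions 0.02174, 0.08696, 0.45652, 0.26087, 0.1087, 0.04348, 0.02174, giving 1−D = 0.70132.
Difference = |0.78684 − 0.70132| = 0.08552, i.e. 0.086 to 3 decimal places.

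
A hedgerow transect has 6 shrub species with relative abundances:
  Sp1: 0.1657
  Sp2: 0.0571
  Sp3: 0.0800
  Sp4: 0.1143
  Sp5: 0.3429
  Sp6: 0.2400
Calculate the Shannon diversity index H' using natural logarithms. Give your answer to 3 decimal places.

1.621

Each pᵢ ln pᵢ term (working shown to 5 dp, full precision carried): 0.1657×(-1.79758)=-0.29786, 0.0571×(-2.86295)=-0.16347, 0.08×(-2.52573)=-0.20206, 0.1143×(-2.16893)=-0.24791, 0.3429×(-1.07032)=-0.36701, 0.24×(-1.42712)=-0.34251.
Sum = -1.62082, so H' = 1.621.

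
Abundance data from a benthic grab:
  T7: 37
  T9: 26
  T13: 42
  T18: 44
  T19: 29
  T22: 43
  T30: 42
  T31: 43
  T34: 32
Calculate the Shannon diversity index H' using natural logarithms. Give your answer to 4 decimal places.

Total N = 37+26+42+44+29+43+42+43+32 = 338, so the proportions are 0.109467, 0.076923, 0.12426, 0.130178, 0.085799, 0.127219, 0.12426, 0.127219, 0.094675 (working shown to 6 dp, full precision carried).
Each pᵢ ln pᵢ term: 0.109467×(-2.212128)=-0.242156, 0.076923×(-2.564949)=-0.197304, 0.12426×(-2.085376)=-0.259130, 0.130178×(-2.038856)=-0.265413, 0.085799×(-2.455750)=-0.210700, 0.127219×(-2.061846)=-0.262306, 0.12426×(-2.085376)=-0.259130, 0.127219×(-2.061846)=-0.262306, 0.094675×(-2.357310)=-0.223177.
Sum = -2.181622, so H' = 2.1816.

2.1816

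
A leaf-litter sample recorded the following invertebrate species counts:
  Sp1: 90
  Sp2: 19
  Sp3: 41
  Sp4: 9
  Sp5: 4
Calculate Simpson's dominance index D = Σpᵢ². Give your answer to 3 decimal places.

0.385

Total N = 90+19+41+9+4 = 163, so the proportions are 0.55215, 0.11656, 0.25153, 0.05521, 0.02454 (working shown to 5 dp, full precision carried).
D = 0.55215² + 0.11656² + 0.25153² + 0.05521² + 0.02454² = 0.30487 + 0.01359 + 0.06327 + 0.00305 + 0.00060 = 0.38537.
To 3 decimal places, D = 0.385.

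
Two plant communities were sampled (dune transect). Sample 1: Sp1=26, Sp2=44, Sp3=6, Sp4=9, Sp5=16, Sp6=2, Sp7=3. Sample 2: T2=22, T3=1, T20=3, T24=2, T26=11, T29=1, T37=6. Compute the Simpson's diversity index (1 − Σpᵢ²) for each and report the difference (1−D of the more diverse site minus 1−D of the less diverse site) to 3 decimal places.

Sample 1: N=106, proportions 0.24528, 0.41509, 0.0566, 0.08491, 0.15094, 0.01887, 0.0283, giving 1−D = 0.73318 (working shown to 5 dp, full precision carried).
Sample 2: N=46, proportions 0.47826, 0.02174, 0.06522, 0.04348, 0.23913, 0.02174, 0.13043, giving 1−D = 0.68998.
Difference = |0.73318 − 0.68998| = 0.04320, i.e. 0.043 to 3 decimal places.

0.043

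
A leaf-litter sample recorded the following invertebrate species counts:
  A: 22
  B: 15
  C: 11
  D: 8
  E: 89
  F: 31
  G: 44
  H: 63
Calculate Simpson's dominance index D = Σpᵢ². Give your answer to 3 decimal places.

Total N = 22+15+11+8+89+31+44+63 = 283, so the proportions are 0.07774, 0.053, 0.03887, 0.02827, 0.31449, 0.10954, 0.15548, 0.22261 (working shown to 5 dp, full precision carried).
D = 0.07774² + 0.053² + 0.03887² + 0.02827² + 0.31449² + 0.10954² + 0.15548² + 0.22261² = 0.00604 + 0.00281 + 0.00151 + 0.00080 + 0.09890 + 0.01200 + 0.02417 + 0.04956 = 0.19579.
To 3 decimal places, D = 0.196.

0.196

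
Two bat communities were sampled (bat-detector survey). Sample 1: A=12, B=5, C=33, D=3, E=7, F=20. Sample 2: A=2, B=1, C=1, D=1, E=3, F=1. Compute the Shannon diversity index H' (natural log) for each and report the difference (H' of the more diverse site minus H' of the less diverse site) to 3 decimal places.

Sample 1: N=80, proportions 0.15, 0.0625, 0.4125, 0.0375, 0.0875, 0.25, giving H' = 1.505993 (working shown to 6 dp, full precision carried).
Sample 2: N=9, proportions 0.222222, 0.111111, 0.111111, 0.111111, 0.333333, 0.111111, giving H' = 1.676988.
Difference = |1.505993 − 1.676988| = 0.170995, i.e. 0.171 to 3 decimal places.

0.171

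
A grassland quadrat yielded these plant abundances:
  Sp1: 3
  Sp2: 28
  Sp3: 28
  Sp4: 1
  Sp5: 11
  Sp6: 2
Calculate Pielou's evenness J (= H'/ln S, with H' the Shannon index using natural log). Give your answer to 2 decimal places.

Total N = 3+28+28+1+11+2 = 73, so the proportions are 0.0411, 0.3836, 0.3836, 0.0137, 0.1507, 0.0274 (working shown to 4 dp, full precision carried).
H' = −Σ pᵢ ln pᵢ = −((-0.1312) + (-0.3675) + (-0.3675) + (-0.0588) + (-0.2852) + (-0.0986)) = 1.3088.
With S = 6 species, ln S = 1.7918, so J = 1.3088/1.7918 = 0.7304, i.e. 0.73 to 2 decimal places.

0.73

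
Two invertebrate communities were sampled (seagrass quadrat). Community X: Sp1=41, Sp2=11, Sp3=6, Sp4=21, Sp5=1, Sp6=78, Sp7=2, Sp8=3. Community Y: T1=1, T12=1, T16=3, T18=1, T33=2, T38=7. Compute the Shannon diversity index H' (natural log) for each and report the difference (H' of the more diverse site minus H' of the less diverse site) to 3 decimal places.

0.062

Community X: N=163, proportions 0.25153, 0.06748, 0.03681, 0.12883, 0.00613, 0.47853, 0.01227, 0.0184, giving H' = 1.42612 (working shown to 5 dp, full precision carried).
Community Y: N=15, proportions 0.06667, 0.06667, 0.2, 0.06667, 0.13333, 0.46667, giving H' = 1.48782.
Difference = |1.42612 − 1.48782| = 0.06170, i.e. 0.062 to 3 decimal places.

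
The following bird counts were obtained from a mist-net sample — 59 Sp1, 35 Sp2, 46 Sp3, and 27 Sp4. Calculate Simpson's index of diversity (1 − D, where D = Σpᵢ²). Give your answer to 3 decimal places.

0.729

Total N = 59+35+46+27 = 167, so the proportions are 0.35329, 0.20958, 0.27545, 0.16168 (working shown to 5 dp, full precision carried).
D = 0.35329² + 0.20958² + 0.27545² + 0.16168² = 0.12482 + 0.04392 + 0.07587 + 0.02614 = 0.27075.
So 1 − D = 0.72925, i.e. 0.729 to 3 decimal places.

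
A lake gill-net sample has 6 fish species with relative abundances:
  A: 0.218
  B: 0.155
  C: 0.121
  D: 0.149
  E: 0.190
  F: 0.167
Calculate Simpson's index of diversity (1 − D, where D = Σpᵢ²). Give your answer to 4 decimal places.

0.8276

D = 0.218² + 0.155² + 0.121² + 0.149² + 0.19² + 0.167² = 0.047524 + 0.024025 + 0.014641 + 0.022201 + 0.036100 + 0.027889 = 0.172380 (working shown to 6 dp, full precision carried).
So 1 − D = 0.827620, i.e. 0.8276 to 4 decimal places.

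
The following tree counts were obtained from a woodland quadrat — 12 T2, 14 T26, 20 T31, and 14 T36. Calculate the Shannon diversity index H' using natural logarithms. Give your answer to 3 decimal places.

Total N = 12+14+20+14 = 60, so the proportions are 0.2, 0.23333, 0.33333, 0.23333 (working shown to 5 dp, full precision carried).
Each pᵢ ln pᵢ term: 0.2×(-1.60944)=-0.32189, 0.23333×(-1.45529)=-0.33957, 0.33333×(-1.09861)=-0.36620, 0.23333×(-1.45529)=-0.33957.
Sum = -1.36723, so H' = 1.367.

1.367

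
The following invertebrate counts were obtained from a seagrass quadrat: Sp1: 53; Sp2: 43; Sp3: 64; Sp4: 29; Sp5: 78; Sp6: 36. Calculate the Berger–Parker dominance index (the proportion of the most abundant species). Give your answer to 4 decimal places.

0.2574

Total N = 53+43+64+29+78+36 = 303, so the proportions are 0.174917, 0.141914, 0.211221, 0.09571, 0.257426, 0.118812 (working shown to 6 dp, full precision carried).
The largest proportion is 0.257426, i.e. d = 0.2574 to 4 decimal places.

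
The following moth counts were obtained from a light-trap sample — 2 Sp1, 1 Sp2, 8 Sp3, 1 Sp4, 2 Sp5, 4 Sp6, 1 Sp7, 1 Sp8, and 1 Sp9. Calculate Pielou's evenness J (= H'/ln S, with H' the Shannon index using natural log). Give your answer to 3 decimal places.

Total N = 2+1+8+1+2+4+1+1+1 = 21, so the proportions are 0.09524, 0.04762, 0.38095, 0.04762, 0.09524, 0.19048, 0.04762, 0.04762, 0.04762 (working shown to 5 dp, full precision carried).
H' = −Σ pᵢ ln pᵢ = −((-0.22394) + (-0.14498) + (-0.36765) + (-0.14498) + (-0.22394) + (-0.31585) + (-0.14498) + (-0.14498) + (-0.14498)) = 1.85627.
With S = 9 species, ln S = 2.19722, so J = 1.85627/2.19722 = 0.84482, i.e. 0.845 to 3 decimal places.

0.845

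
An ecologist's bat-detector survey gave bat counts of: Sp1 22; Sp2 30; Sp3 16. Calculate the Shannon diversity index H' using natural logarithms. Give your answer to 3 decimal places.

Total N = 22+30+16 = 68, so the proportions are 0.32353, 0.44118, 0.23529 (working shown to 5 dp, full precision carried).
Each pᵢ ln pᵢ term: 0.32353×(-1.12847)=-0.36509, 0.44118×(-0.81831)=-0.36102, 0.23529×(-1.44692)=-0.34045.
Sum = -1.06656, so H' = 1.067.

1.067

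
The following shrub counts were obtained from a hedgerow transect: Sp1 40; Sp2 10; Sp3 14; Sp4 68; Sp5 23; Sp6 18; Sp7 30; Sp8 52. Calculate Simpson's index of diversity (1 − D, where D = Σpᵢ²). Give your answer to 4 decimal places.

Total N = 40+10+14+68+23+18+30+52 = 255, so the proportions are 0.156863, 0.039216, 0.054902, 0.266667, 0.090196, 0.070588, 0.117647, 0.203922 (working shown to 6 dp, full precision carried).
D = 0.156863² + 0.039216² + 0.054902² + 0.266667² + 0.090196² + 0.070588² + 0.117647² + 0.203922² = 0.024606 + 0.001538 + 0.003014 + 0.071111 + 0.008135 + 0.004983 + 0.013841 + 0.041584 = 0.168812.
So 1 − D = 0.831188, i.e. 0.8312 to 4 decimal places.

0.8312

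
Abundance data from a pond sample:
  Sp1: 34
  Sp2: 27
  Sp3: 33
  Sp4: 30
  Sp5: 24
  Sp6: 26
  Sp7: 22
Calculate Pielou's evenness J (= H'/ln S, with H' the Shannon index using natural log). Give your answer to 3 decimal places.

0.994

Total N = 34+27+33+30+24+26+22 = 196, so the proportions are 0.17347, 0.13776, 0.16837, 0.15306, 0.12245, 0.13265, 0.11224 (working shown to 5 dp, full precision carried).
H' = −Σ pᵢ ln pᵢ = −((-0.30388) + (-0.27307) + (-0.29996) + (-0.28728) + (-0.25715) + (-0.26796) + (-0.24549)) = 1.93479.
With S = 7 species, ln S = 1.94591, so J = 1.93479/1.94591 = 0.99429, i.e. 0.994 to 3 decimal places.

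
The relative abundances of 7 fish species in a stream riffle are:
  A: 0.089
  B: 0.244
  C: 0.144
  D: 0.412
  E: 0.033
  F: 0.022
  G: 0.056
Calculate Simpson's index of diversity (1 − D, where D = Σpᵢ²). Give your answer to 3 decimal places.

0.737

D = 0.089² + 0.244² + 0.144² + 0.412² + 0.033² + 0.022² + 0.056² = 0.00792 + 0.05954 + 0.02074 + 0.16974 + 0.00109 + 0.00048 + 0.00314 = 0.26265 (working shown to 5 dp, full precision carried).
So 1 − D = 0.73735, i.e. 0.737 to 3 decimal places.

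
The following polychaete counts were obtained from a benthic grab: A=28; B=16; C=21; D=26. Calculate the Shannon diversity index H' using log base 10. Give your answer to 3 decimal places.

Total N = 28+16+21+26 = 91, so the proportions are 0.30769, 0.17582, 0.23077, 0.28571 (working shown to 5 dp, full precision carried).
Each pᵢ log₁₀ pᵢ term: 0.30769×(-0.51188)=-0.15750, 0.17582×(-0.75492)=-0.13273, 0.23077×(-0.63682)=-0.14696, 0.28571×(-0.54407)=-0.15545.
Sum = -0.59264, so H' = 0.593.

0.593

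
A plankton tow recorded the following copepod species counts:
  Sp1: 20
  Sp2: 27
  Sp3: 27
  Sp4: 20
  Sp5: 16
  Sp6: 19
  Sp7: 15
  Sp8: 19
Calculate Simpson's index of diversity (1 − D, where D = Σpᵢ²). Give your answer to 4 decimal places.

0.8697

Total N = 20+27+27+20+16+19+15+19 = 163, so the proportions are 0.122699, 0.165644, 0.165644, 0.122699, 0.09816, 0.116564, 0.092025, 0.116564 (working shown to 6 dp, full precision carried).
D = 0.122699² + 0.165644² + 0.165644² + 0.122699² + 0.09816² + 0.116564² + 0.092025² + 0.116564² = 0.015055 + 0.027438 + 0.027438 + 0.015055 + 0.009635 + 0.013587 + 0.008469 + 0.013587 = 0.130265.
So 1 − D = 0.869735, i.e. 0.8697 to 4 decimal places.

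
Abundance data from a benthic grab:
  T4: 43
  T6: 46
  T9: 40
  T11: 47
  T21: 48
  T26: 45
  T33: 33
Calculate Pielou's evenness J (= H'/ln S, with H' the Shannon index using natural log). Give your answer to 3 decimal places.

0.997

Total N = 43+46+40+47+48+45+33 = 302, so the proportions are 0.14238, 0.15232, 0.13245, 0.15563, 0.15894, 0.14901, 0.10927 (working shown to 5 dp, full precision carried).
H' = −Σ pᵢ ln pᵢ = −((-0.27754) + (-0.28663) + (-0.26775) + (-0.28951) + (-0.29233) + (-0.28367) + (-0.24192)) = 1.93936.
With S = 7 species, ln S = 1.94591, so J = 1.93936/1.94591 = 0.99663, i.e. 0.997 to 3 decimal places.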